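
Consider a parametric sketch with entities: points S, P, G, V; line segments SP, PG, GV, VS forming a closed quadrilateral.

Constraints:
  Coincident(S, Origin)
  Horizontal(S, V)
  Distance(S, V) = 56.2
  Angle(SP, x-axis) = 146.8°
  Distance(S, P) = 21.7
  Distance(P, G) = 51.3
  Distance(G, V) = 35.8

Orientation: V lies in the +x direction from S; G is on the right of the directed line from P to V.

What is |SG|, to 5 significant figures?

29.602

Checks: |PG| = 51.30 ✓; |GV| = 35.80 ✓.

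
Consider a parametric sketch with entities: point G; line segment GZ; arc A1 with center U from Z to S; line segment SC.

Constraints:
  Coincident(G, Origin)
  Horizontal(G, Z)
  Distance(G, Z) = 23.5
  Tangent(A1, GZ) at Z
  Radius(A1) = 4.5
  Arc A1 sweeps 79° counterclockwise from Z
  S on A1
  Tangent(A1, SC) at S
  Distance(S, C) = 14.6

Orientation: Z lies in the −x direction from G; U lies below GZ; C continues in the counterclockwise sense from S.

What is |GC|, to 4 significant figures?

35.58

G is at the origin; GZ is horizontal with |GZ| = 23.5 and Z on the −x side, so Z = (-23.50, 0.000). Since A1 is tangent to GZ there, UZ ⟂ GZ, so U = Z + (0, -4.5) = (-23.50, -4.500). On A1, Z sits at bearing 90° from U; a 79° counterclockwise sweep puts S at bearing 169°, so S = U + 4.5·(cos 169°, sin 169°) = (-27.92, -3.641). The tangent condition forces US to be normal to SC, so SC runs along (−sin 169°, cos 169°); with |SC| = 14.6, C = (-30.70, -17.97). Then |GC| = |C − G| = 35.58.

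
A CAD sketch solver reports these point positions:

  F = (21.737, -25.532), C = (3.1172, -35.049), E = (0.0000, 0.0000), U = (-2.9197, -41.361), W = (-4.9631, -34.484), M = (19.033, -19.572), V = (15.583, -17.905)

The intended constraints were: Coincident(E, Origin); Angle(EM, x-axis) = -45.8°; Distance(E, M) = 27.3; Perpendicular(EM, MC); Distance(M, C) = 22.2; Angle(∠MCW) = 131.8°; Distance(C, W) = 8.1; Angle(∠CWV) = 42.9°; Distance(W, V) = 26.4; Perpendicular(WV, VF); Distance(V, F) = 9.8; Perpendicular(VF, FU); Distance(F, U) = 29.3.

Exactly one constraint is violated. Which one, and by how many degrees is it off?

Perpendicular(VF, FU) — off by 6.20°.

E = (0.00, 0.00) ✓; EM at -45.80° ✓; |EM| = 27.30 ✓; ∠(EM, MC) = 90.00° ✓; |MC| = 22.20 ✓; ∠MCW = 131.8° ✓; |CW| = 8.100 ✓; ∠CWV = 42.90° ✓; |WV| = 26.40 ✓; ∠(WV, VF) = 90.00° ✓; |VF| = 9.800 ✓; ∠(VF, FU) = 96.20° ✗; |FU| = 29.30 ✓.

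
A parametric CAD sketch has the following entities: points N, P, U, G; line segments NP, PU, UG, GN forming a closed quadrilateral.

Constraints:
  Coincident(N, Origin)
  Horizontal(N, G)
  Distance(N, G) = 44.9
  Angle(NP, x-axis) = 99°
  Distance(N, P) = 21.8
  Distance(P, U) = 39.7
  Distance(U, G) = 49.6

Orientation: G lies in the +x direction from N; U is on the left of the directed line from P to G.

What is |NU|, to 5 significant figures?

53.976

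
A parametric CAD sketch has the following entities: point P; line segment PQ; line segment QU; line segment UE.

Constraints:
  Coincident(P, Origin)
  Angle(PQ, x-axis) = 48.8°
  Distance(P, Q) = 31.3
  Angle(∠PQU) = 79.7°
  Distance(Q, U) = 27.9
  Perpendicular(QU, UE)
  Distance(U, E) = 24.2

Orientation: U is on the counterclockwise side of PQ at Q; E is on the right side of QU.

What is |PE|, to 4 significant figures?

59.35

P is at the origin; PQ runs at 48.8° with length 31.3, so Q = 31.3·(cos 48.8°, sin 48.8°) = (20.62, 23.55). ∠PQU = 79.7°, so QU runs at 48.8° + (180° − 79.7°) = 149.1° from the x-axis; with |QU| = 27.9, U = Q + 27.9·(cos 149.1°, sin 149.1°) = (-3.323, 37.88). QU is perpendicular to UE; with |UE| = 24.2 on the right of QU, E = U + 24.2·(0.5135, 0.8581) = (9.105, 58.64). Then |PE| = |E − P| = 59.35.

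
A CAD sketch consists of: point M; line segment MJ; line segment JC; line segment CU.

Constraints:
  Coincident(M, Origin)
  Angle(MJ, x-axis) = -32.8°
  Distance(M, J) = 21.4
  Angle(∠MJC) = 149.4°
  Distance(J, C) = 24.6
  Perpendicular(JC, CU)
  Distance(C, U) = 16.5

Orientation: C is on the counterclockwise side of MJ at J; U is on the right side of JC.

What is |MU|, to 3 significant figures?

51.0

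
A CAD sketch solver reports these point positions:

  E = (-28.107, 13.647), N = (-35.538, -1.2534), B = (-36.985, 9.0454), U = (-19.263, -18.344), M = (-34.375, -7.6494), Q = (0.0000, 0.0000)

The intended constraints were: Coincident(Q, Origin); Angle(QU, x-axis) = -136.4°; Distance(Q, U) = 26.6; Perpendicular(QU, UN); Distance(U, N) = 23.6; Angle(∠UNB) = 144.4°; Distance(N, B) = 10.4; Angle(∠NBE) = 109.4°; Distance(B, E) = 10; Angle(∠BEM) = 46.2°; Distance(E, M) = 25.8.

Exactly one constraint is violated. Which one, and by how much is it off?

Distance(E, M) = 25.8 — off by 3.60.

Q = (0.00, 0.00) ✓; QU at -136.4° ✓; |QU| = 26.60 ✓; ∠(QU, UN) = 90.00° ✓; |UN| = 23.60 ✓; ∠UNB = 144.4° ✓; |NB| = 10.40 ✓; ∠NBE = 109.4° ✓; |BE| = 10.00 ✓; ∠BEM = 46.20° ✓; |EM| = 22.20 ✗.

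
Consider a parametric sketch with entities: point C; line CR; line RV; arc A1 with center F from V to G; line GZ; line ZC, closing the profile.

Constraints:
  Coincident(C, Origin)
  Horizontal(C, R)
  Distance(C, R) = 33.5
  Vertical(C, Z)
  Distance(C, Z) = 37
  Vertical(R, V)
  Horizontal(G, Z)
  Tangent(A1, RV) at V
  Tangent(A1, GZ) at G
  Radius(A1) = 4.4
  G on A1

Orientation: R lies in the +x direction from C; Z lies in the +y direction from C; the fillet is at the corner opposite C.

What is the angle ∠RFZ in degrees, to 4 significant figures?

106.3°

C is at the origin; C and R share the same y with |CR| = 33.5 and R on the +x side, so R = (33.50, 0.000). CZ is vertical with |CZ| = 37.0 and Z on the +y side, so Z = (0.000, 37.00). The virtual corner opposite C is at (33.50, 37.00). Tangency of A1 to RV means the radius FV is perpendicular to RV and A1 meets GZ tangentially, so FG is at right angles to GZ, with radius 4.4, so the center F sits 4.4 in from both sides at F = (29.10, 32.60). Then cos ∠RFZ = FR·FZ / (|FR||FZ|), giving 106.3°.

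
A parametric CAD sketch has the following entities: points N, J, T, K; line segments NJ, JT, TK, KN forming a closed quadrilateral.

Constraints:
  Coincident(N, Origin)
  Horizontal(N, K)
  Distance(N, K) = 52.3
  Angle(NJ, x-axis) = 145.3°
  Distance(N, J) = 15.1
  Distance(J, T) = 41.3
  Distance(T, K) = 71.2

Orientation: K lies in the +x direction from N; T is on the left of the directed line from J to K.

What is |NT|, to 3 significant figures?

48.1

Checks: |JT| = 41.30 ✓; |TK| = 71.20 ✓.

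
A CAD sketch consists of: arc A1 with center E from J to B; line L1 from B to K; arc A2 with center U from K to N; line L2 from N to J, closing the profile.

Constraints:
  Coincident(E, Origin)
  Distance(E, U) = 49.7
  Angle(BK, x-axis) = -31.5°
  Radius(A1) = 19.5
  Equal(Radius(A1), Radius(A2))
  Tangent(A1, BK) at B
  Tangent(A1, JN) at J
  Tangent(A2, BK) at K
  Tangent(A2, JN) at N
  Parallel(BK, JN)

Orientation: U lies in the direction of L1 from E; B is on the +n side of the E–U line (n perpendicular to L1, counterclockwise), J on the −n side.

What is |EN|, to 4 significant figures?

53.39

The slot axis is L1's direction at -31.5°, so u = (cos -31.5°, sin -31.5°) = (0.8526, -0.5225) and n = (−sin -31.5°, cos -31.5°) = (0.5225, 0.8526). E is at the origin and U lies 49.7 along u from E, so U = 49.7·u = (42.38, -25.97). Tangency of A1 to both parallel lines with radius 19.5 puts B and J at E ± 19.5·n: B = (10.19, 16.63), J = (-10.19, -16.63). Equal radii place K and N the same way about U: K = U + 19.5·n = (52.56, -9.342), N = U − 19.5·n = (32.19, -42.59). Then |EN| = |N − E| = 53.39.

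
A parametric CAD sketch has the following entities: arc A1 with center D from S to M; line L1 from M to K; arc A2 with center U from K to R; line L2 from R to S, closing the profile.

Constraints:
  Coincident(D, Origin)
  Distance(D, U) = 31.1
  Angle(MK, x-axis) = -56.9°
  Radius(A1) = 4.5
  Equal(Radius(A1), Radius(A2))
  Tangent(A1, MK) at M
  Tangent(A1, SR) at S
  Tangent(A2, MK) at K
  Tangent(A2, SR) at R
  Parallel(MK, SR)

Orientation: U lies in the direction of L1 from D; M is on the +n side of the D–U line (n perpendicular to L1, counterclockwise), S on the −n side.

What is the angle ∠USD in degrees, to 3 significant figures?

81.8°

The slot axis is L1's direction at -56.9°, so u = (cos -56.9°, sin -56.9°) = (0.546, -0.838) and n = (−sin -56.9°, cos -56.9°) = (0.838, 0.546). D is at the origin and U lies 31.1 along u from D, so U = 31.1·u = (17.0, -26.1). Tangency of A1 to both parallel lines with radius 4.5 puts M and S at D ± 4.5·n: M = (3.77, 2.46), S = (-3.77, -2.46). Then cos ∠USD = SU·SD / (|SU||SD|), giving 81.8°.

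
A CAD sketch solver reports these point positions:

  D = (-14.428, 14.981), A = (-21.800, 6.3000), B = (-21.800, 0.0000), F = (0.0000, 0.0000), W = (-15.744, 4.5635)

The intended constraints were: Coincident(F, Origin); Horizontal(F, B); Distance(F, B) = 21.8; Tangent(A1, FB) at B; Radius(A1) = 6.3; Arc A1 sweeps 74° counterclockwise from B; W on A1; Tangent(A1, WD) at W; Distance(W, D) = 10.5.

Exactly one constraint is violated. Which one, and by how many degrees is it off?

Tangent(A1, WD) at W — off by 8.80°.

F = (0.00, 0.00) ✓; F.y = 0.00, B.y = 0.00 ✓; |FB| = 21.80 ✓; ∠(AB, BF) = 90.00° ✓; |AB| = 6.300 ✓; bearing(A→W) − bearing(A→B) = 74.00° ✓; |AW| = 6.300 ✓; ∠(AW, WD) = 81.20° ✗; |WD| = 10.50 ✓.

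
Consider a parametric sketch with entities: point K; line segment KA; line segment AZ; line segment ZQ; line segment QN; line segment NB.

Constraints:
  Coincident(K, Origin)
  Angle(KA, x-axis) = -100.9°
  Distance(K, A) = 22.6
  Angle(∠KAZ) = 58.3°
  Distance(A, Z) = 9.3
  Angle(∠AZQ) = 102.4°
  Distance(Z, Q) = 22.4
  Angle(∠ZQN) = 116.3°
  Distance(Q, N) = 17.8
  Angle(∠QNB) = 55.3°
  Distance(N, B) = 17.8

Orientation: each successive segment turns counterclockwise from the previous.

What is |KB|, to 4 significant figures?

13.50

∠ZQN = 116.3° gives QN at 162.1° from the x-axis; with |QN| = 17.8, N = (-15.79, 8.741). ∠QNB = 55.3° gives NB at -73.20° from the x-axis; with |NB| = 17.8, B = (-10.65, -8.299). Then |KB| = |B − K| = 13.50.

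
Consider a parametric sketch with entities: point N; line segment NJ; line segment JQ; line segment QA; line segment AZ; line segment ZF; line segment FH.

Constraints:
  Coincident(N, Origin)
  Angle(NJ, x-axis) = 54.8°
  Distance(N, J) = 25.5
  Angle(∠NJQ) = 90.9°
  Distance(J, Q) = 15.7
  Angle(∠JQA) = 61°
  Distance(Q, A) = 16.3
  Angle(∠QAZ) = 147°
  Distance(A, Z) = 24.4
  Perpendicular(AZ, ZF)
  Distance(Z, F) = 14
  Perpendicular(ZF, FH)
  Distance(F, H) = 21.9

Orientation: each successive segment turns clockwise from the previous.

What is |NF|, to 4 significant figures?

23.33

∠QAZ = 147.0° gives AZ at 173.7° from the x-axis; with |AZ| = 24.4, Z = (-11.15, 7.343). The perpendicularity gives ZF at right angles to AZ, so ZF runs at 83.70°; with |ZF| = 14.0, F = (-9.610, 21.26). Then |NF| = |F − N| = 23.33.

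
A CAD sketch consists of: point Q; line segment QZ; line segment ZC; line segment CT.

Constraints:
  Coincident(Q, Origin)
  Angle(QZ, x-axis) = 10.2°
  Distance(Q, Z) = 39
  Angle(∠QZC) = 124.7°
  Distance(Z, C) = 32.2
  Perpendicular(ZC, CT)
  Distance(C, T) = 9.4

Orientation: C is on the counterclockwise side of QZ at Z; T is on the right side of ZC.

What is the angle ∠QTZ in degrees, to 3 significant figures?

21.0°

Q is at the origin; QZ runs at 10.2° with length 39.0, so Z = 39.0·(cos 10.2°, sin 10.2°) = (38.4, 6.91). ∠QZC = 124.7°, so ZC runs at 10.2° + (180° − 124.7°) = 65.5° from the x-axis; with |ZC| = 32.2, C = Z + 32.2·(cos 65.5°, sin 65.5°) = (51.7, 36.2). The perpendicularity gives CT at right angles to ZC; with |CT| = 9.4 on the right of ZC, T = C + 9.4·(0.910, -0.415) = (60.3, 32.3). Then cos ∠QTZ = TQ·TZ / (|TQ||TZ|), giving 21.0°.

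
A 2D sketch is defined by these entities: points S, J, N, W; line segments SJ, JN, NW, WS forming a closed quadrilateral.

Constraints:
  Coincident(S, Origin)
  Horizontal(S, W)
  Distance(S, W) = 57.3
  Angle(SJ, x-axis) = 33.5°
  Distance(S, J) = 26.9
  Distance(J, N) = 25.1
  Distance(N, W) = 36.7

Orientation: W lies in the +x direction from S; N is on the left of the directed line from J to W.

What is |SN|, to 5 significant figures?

51.751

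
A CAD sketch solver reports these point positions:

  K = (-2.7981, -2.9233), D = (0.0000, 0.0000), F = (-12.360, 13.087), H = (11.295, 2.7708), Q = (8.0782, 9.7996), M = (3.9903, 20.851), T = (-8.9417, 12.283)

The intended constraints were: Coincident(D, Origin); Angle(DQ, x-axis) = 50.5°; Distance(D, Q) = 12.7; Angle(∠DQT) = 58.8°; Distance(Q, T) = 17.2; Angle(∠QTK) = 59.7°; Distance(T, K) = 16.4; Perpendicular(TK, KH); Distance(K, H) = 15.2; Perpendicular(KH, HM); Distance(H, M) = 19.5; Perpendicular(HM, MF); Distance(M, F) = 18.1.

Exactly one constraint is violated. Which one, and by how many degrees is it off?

Perpendicular(HM, MF) — off by 3.40°.

D = (0.00, 0.00) ✓; DQ at 50.50° ✓; |DQ| = 12.70 ✓; ∠DQT = 58.80° ✓; |QT| = 17.20 ✓; ∠QTK = 59.70° ✓; |TK| = 16.40 ✓; ∠(TK, KH) = 90.00° ✓; |KH| = 15.20 ✓; ∠(KH, HM) = 90.00° ✓; |HM| = 19.50 ✓; ∠(HM, MF) = 93.40° ✗; |MF| = 18.10 ✓.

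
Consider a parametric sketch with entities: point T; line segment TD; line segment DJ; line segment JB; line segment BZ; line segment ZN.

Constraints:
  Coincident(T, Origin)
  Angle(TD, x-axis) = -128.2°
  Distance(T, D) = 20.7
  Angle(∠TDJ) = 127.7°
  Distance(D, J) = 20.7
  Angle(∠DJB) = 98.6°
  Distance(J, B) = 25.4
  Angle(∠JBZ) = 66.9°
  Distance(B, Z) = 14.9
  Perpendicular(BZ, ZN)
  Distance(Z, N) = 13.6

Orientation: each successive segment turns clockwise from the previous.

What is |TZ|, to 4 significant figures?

23.28

T is at the origin; TD runs at -128.2° with length 20.7, so D = (-12.80, -16.27). ∠TDJ = 127.7° gives DJ at 179.5° from the x-axis; with |DJ| = 20.7, J = (-33.50, -16.09). ∠DJB = 98.6° gives JB at 98.10° from the x-axis; with |JB| = 25.4, B = (-37.08, 9.060). ∠JBZ = 66.9° gives BZ at -15.00° from the x-axis; with |BZ| = 14.9, Z = (-22.69, 5.204). Then |TZ| = |Z − T| = 23.28.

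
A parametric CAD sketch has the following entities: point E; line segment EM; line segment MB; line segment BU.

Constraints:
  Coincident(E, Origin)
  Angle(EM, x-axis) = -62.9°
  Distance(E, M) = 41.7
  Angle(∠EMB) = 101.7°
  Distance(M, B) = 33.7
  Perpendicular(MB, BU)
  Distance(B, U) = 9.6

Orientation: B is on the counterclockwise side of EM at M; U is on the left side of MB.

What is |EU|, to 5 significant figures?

52.466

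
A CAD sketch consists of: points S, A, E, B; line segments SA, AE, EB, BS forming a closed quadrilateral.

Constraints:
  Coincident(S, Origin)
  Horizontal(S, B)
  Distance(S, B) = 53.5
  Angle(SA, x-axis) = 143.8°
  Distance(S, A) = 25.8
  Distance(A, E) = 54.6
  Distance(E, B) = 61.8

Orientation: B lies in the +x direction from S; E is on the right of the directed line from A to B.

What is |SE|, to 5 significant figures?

34.382

Checks: |AE| = 54.60 ✓; |EB| = 61.80 ✓.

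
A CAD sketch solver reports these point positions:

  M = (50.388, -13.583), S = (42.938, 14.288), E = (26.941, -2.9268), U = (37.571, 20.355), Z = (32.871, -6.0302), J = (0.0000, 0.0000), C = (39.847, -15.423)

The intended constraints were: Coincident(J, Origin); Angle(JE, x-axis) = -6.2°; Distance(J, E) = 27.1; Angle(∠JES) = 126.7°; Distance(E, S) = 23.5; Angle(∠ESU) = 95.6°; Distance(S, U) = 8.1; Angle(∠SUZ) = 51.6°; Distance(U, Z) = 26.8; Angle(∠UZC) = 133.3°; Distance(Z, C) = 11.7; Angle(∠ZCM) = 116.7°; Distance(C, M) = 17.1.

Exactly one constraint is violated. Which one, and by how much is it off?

Distance(C, M) = 17.1 — off by 6.40.

J = (0.00, 0.00) ✓; JE at -6.200° ✓; |JE| = 27.10 ✓; ∠JES = 126.7° ✓; |ES| = 23.50 ✓; ∠ESU = 95.60° ✓; |SU| = 8.100 ✓; ∠SUZ = 51.60° ✓; |UZ| = 26.80 ✓; ∠UZC = 133.3° ✓; |ZC| = 11.70 ✓; ∠ZCM = 116.7° ✓; |CM| = 10.70 ✗.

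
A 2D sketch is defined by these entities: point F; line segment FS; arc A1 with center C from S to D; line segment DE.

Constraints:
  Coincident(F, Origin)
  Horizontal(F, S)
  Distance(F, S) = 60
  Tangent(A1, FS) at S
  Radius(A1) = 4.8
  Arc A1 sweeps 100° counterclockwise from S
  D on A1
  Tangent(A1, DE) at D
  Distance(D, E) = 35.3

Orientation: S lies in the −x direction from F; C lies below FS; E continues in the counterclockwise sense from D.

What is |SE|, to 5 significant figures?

40.422

On A1, S sits at bearing 90° from C; a 100° counterclockwise sweep puts D at bearing 190°, so D = C + 4.8·(cos 190°, sin 190°) = (-64.727, -5.6335). A1 meets DE tangentially, so CD is at right angles to DE, so DE runs along (−sin 190°, cos 190°); with |DE| = 35.3, E = (-58.597, -40.397). Then |SE| = |E − S| = 40.422.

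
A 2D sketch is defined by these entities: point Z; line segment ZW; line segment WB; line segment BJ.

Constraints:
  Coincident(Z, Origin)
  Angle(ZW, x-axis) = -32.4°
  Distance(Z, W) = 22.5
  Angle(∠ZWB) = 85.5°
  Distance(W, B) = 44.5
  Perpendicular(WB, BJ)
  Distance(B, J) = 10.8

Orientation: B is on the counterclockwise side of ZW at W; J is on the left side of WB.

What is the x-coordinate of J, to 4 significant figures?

30.28

Z is at the origin; ZW runs at -32.4° with length 22.5, so W = 22.5·(cos -32.4°, sin -32.4°) = (19.00, -12.06). ∠ZWB = 85.5°, so WB runs at -32.4° + (180° − 85.5°) = 62.10° from the x-axis; with |WB| = 44.5, B = W + 44.5·(cos 62.10°, sin 62.10°) = (39.82, 27.27). The perpendicularity gives BJ at right angles to WB; with |BJ| = 10.8 on the left of WB, J = B + 10.8·(-0.8838, 0.4679) = (30.28, 32.33). So J.x = 30.28.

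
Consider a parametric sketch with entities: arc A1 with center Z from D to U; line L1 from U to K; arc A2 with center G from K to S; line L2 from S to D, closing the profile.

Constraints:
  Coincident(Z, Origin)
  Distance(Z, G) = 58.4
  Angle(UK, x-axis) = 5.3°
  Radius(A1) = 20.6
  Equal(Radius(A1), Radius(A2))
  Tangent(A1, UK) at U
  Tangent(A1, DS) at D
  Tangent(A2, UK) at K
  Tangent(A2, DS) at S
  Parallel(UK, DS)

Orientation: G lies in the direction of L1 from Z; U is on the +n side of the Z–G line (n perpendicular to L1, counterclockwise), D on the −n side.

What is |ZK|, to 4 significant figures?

61.93

The slot axis is L1's direction at 5.3°, so u = (cos 5.3°, sin 5.3°) = (0.9957, 0.09237) and n = (−sin 5.3°, cos 5.3°) = (-0.09237, 0.9957). Z is at the origin and G lies 58.4 along u from Z, so G = 58.4·u = (58.15, 5.394). Tangency of A1 to both parallel lines with radius 20.6 puts U and D at Z ± 20.6·n: U = (-1.903, 20.51), D = (1.903, -20.51). Equal radii place K and S the same way about G: K = G + 20.6·n = (56.25, 25.91), S = G − 20.6·n = (60.05, -15.12). Then |ZK| = |K − Z| = 61.93.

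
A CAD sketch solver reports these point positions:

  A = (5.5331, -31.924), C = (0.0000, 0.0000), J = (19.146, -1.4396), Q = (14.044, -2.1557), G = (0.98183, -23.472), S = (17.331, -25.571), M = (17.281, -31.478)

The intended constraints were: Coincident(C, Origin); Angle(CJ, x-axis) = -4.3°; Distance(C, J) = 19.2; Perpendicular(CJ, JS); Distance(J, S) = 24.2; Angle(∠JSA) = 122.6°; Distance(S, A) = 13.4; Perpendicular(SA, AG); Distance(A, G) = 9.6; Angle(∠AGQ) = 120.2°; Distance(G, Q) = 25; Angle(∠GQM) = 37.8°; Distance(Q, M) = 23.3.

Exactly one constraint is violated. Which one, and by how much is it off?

Distance(Q, M) = 23.3 — off by 6.20.

C = (0.00, 0.00) ✓; CJ at -4.300° ✓; |CJ| = 19.20 ✓; ∠(CJ, JS) = 90.00° ✓; |JS| = 24.20 ✓; ∠JSA = 122.6° ✓; |SA| = 13.40 ✓; ∠(SA, AG) = 90.00° ✓; |AG| = 9.599 ✓; ∠AGQ = 120.2° ✓; |GQ| = 25.00 ✓; ∠GQM = 37.80° ✓; |QM| = 29.50 ✗.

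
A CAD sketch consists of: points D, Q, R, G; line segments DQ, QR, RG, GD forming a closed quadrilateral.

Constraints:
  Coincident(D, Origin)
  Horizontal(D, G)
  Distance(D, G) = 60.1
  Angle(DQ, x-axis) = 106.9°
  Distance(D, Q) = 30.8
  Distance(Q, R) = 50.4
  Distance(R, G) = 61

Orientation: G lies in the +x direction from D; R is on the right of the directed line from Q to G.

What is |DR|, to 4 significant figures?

19.79

D is at the origin; DG is horizontal with |DG| = 60.1 and G in +x, so G = (60.1, 0). DQ runs at 106.9° with |DQ| = 30.8, so Q = (-8.954, 29.47). R is determined by |QR| = 50.4 and |RG| = 61.0 together: it lies at the intersection of circle(Q, 50.4) and circle(G, 61.0). With |QG| = 75.08, the foot of the radical line on QG is 29.68 from Q and the perpendicular offset is √(50.4² − 29.68²) = 40.74. Taking the right-of-QG solution: R = (2.350, -19.65).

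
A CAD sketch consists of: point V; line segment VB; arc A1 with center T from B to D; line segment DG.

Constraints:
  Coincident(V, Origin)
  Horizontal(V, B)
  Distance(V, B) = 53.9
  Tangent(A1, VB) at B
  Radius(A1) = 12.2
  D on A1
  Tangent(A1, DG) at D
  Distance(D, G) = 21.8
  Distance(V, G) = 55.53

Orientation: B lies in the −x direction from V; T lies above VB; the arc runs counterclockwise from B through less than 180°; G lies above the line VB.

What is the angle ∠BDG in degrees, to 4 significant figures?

133.0°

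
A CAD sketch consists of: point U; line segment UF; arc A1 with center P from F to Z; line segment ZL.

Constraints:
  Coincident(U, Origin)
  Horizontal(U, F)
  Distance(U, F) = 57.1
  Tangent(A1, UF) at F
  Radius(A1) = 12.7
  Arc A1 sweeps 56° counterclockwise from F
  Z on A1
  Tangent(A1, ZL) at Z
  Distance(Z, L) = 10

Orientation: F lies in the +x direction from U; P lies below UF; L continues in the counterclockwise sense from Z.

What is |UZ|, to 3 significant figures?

46.9

The tangent condition forces PF to be normal to UF, so P = F + (0, -12.7) = (57.1, -12.7). On A1, F sits at bearing 90° from P; a 56° counterclockwise sweep puts Z at bearing 146°, so Z = P + 12.7·(cos 146°, sin 146°) = (46.6, -5.60). Then |UZ| = |Z − U| = 46.9.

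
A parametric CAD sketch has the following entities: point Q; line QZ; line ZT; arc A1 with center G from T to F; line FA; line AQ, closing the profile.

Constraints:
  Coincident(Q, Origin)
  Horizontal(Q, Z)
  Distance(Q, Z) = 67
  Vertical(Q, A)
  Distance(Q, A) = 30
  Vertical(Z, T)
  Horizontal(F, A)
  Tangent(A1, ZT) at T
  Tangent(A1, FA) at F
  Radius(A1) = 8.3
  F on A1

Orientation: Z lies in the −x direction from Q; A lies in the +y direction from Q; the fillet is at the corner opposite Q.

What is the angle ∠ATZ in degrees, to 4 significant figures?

97.06°

The virtual corner opposite Q is at (-67.00, 30.00). A1 meets ZT tangentially, so GT is at right angles to ZT and tangency of A1 to FA means the radius GF is perpendicular to FA, with radius 8.3, so the center G sits 8.3 in from both sides at G = (-58.70, 21.70). That places the tangent points at T = (-67.00, 21.70) on ZT and F = (-58.70, 30.00) on FA. Then cos ∠ATZ = TA·TZ / (|TA||TZ|), giving 97.06°.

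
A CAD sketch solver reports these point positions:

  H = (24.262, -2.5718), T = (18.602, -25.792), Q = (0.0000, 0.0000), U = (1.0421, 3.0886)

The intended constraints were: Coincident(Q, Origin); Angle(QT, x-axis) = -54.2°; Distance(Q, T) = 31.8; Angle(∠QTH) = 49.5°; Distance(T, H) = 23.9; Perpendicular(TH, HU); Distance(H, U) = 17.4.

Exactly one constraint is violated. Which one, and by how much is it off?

Distance(H, U) = 17.4 — off by 6.50.

Q = (0.00, 0.00) ✓; QT at -54.20° ✓; |QT| = 31.80 ✓; ∠QTH = 49.50° ✓; |TH| = 23.90 ✓; ∠(TH, HU) = 90.00° ✓; |HU| = 23.90 ✗.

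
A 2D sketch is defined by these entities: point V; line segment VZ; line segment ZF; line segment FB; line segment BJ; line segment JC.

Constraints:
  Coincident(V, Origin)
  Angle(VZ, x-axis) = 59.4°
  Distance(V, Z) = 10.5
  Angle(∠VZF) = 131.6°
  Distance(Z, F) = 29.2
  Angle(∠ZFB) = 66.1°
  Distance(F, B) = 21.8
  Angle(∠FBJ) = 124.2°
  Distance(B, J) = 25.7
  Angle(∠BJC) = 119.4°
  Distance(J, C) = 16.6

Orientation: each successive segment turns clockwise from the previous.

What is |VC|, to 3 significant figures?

9.40

V is at the origin; VZ runs at 59.4° with length 10.5, so Z = (5.34, 9.04). ∠VZF = 131.6° gives ZF at 11.0° from the x-axis; with |ZF| = 29.2, F = (34.0, 14.6). ∠ZFB = 66.1° gives FB at -103° from the x-axis; with |FB| = 21.8, B = (29.1, -6.64). ∠FBJ = 124.2° gives BJ at -159° from the x-axis; with |BJ| = 25.7, J = (5.20, -16.0). ∠BJC = 119.4° gives JC at 141° from the x-axis; with |JC| = 16.6, C = (-7.65, -5.46). Then |VC| = |C − V| = 9.40.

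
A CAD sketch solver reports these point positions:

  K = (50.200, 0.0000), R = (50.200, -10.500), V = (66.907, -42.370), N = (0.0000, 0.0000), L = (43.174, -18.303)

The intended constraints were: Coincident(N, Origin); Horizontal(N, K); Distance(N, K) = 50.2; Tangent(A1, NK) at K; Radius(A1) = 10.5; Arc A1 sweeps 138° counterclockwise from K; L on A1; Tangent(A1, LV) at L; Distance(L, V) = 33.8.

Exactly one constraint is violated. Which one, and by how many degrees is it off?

Tangent(A1, LV) at L — off by 3.40°.

N = (0.00, 0.00) ✓; N.y = 0.00, K.y = 0.00 ✓; |NK| = 50.20 ✓; ∠(RK, KN) = 90.00° ✓; |RK| = 10.50 ✓; bearing(R→L) − bearing(R→K) = 138.0° ✓; |RL| = 10.50 ✓; ∠(RL, LV) = 93.40° ✗; |LV| = 33.80 ✓.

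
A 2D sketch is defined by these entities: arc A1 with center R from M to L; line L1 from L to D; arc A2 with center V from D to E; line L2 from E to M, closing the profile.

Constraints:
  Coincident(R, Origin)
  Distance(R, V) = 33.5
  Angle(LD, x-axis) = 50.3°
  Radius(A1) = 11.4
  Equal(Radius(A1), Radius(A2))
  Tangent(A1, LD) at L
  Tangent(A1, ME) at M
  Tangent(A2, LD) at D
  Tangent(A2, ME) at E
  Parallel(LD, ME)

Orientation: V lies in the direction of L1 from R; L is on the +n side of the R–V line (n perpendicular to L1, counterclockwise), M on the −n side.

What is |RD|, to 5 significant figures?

35.387

The slot axis is L1's direction at 50.3°, so u = (cos 50.3°, sin 50.3°) = (0.63877, 0.76940) and n = (−sin 50.3°, cos 50.3°) = (-0.76940, 0.63877). R is at the origin and V lies 33.5 along u from R, so V = 33.5·u = (21.399, 25.775). Tangency of A1 to both parallel lines with radius 11.4 puts L and M at R ± 11.4·n: L = (-8.7712, 7.2820), M = (8.7712, -7.2820). Equal radii place D and E the same way about V: D = V + 11.4·n = (12.628, 33.057), E = V − 11.4·n = (30.170, 18.493). Then |RD| = |D − R| = 35.387.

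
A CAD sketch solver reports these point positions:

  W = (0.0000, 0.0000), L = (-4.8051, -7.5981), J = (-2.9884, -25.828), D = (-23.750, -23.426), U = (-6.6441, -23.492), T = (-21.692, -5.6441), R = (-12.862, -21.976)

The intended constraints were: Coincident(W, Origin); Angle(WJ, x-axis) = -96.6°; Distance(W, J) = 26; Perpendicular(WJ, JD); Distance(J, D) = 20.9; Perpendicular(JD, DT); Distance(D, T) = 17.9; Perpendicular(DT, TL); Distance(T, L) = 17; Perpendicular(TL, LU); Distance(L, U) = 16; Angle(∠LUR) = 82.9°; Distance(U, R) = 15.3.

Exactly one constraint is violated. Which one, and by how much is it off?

Distance(U, R) = 15.3 — off by 8.90.

W = (0.00, 0.00) ✓; WJ at -96.60° ✓; |WJ| = 26.00 ✓; ∠(WJ, JD) = 90.00° ✓; |JD| = 20.90 ✓; ∠(JD, DT) = 90.00° ✓; |DT| = 17.90 ✓; ∠(DT, TL) = 90.00° ✓; |TL| = 17.00 ✓; ∠(TL, LU) = 90.00° ✓; |LU| = 16.00 ✓; ∠LUR = 82.90° ✓; |UR| = 6.400 ✗.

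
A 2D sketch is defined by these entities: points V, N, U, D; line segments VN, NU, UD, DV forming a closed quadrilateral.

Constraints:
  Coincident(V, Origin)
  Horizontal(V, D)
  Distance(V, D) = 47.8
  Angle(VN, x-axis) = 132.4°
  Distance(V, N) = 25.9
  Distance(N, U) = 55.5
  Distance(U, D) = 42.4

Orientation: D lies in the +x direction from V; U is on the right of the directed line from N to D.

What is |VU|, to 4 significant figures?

29.98

Checks: |NU| = 55.50 ✓; |UD| = 42.40 ✓.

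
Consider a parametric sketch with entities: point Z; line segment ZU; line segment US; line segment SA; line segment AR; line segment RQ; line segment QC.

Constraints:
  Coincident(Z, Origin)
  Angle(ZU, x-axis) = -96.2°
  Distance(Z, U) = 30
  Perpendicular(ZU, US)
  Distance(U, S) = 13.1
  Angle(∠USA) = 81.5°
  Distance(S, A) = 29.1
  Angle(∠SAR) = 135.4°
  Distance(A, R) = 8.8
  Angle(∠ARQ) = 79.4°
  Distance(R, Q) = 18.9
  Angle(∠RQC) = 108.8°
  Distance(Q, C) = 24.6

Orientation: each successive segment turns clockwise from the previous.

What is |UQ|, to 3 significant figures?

18.4

Z is at the origin; ZU runs at -96.2° with length 30.0, so U = (-3.24, -29.8). ZU ⟂ US, so US runs at 174°; with |US| = 13.1, S = (-16.3, -28.4). ∠USA = 81.5° gives SA at 75.3° from the x-axis; with |SA| = 29.1, A = (-8.88, -0.262). ∠SAR = 135.4° gives AR at 30.7° from the x-axis; with |AR| = 8.8, R = (-1.31, 4.23). ∠ARQ = 79.4° gives RQ at -69.9° from the x-axis; with |RQ| = 18.9, Q = (5.18, -13.5). Then |UQ| = |Q − U| = 18.4.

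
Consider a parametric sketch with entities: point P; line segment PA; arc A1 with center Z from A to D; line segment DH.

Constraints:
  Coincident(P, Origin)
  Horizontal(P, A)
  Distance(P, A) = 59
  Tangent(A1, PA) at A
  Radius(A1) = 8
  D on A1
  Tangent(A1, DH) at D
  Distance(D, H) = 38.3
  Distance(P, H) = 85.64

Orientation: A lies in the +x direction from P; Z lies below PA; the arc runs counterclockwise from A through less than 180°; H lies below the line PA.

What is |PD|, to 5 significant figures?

53.738

Checks: P.y = 0.00, A.y = 0.00 ✓; |PA| = 59.00 ✓; |ZD| = 8.000 ✓; ∠(ZD, DH) = 90.00° ✓; |DH| = 38.30 ✓; |PH| = 85.64 ✓.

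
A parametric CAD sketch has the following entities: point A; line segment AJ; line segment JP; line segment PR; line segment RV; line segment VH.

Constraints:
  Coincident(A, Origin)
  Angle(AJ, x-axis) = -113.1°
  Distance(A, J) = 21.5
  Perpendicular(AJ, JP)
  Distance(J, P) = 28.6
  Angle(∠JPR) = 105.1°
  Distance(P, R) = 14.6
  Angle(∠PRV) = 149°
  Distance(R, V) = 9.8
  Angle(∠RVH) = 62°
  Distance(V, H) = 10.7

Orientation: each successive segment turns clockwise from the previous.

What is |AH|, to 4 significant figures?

22.66

A is at the origin; AJ runs at -113.1° with length 21.5, so J = (-8.435, -19.78). AJ is perpendicular to JP, so JP runs at 156.9°; with |JP| = 28.6, P = (-34.74, -8.555). ∠JPR = 105.1° gives PR at 82.00° from the x-axis; with |PR| = 14.6, R = (-32.71, 5.903). ∠PRV = 149.0° gives RV at 51.00° from the x-axis; with |RV| = 9.8, V = (-26.54, 13.52). ∠RVH = 62.0° gives VH at -67.00° from the x-axis; with |VH| = 10.7, H = (-22.36, 3.669). Then |AH| = |H − A| = 22.66.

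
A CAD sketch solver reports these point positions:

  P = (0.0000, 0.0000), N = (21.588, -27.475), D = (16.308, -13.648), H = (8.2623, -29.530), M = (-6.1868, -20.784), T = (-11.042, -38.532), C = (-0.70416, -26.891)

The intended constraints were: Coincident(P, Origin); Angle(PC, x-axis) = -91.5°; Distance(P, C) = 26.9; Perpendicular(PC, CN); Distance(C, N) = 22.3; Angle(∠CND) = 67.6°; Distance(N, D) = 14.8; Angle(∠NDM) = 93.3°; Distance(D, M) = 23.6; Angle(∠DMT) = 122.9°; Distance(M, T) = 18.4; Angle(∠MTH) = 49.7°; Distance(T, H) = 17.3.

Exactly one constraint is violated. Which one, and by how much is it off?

Distance(T, H) = 17.3 — off by 4.00.

P = (0.00, 0.00) ✓; PC at -91.50° ✓; |PC| = 26.90 ✓; ∠(PC, CN) = 90.00° ✓; |CN| = 22.30 ✓; ∠CND = 67.60° ✓; |ND| = 14.80 ✓; ∠NDM = 93.30° ✓; |DM| = 23.60 ✓; ∠DMT = 122.9° ✓; |MT| = 18.40 ✓; ∠MTH = 49.70° ✓; |TH| = 21.30 ✗.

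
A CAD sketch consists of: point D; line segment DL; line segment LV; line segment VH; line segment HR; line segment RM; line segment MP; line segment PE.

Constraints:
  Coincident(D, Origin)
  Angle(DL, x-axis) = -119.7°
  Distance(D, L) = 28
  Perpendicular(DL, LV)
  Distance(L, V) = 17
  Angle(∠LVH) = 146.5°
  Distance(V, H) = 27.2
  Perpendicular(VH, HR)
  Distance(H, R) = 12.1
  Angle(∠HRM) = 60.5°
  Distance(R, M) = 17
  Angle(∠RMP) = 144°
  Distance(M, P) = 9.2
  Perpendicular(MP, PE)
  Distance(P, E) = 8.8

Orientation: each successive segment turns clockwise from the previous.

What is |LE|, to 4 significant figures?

35.49

D is at the origin; DL runs at -119.7° with length 28.0, so L = (-13.87, -24.32). The perpendicularity gives LV at right angles to DL, so LV runs at 150.3°; with |LV| = 17.0, V = (-28.64, -15.90). ∠LVH = 146.5° gives VH at 116.8° from the x-axis; with |VH| = 27.2, H = (-40.90, 8.379). The perpendicularity gives HR at right angles to VH, so HR runs at 26.80°; with |HR| = 12.1, R = (-30.10, 13.84). ∠HRM = 60.5° gives RM at -92.70° from the x-axis; with |RM| = 17.0, M = (-30.90, -3.146). ∠RMP = 144.0° gives MP at -128.7° from the x-axis; with |MP| = 9.2, P = (-36.66, -10.33). The perpendicularity gives PE at right angles to MP, so PE runs at 141.3°; with |PE| = 8.8, E = (-43.52, -4.824). Then |LE| = |E − L| = 35.49.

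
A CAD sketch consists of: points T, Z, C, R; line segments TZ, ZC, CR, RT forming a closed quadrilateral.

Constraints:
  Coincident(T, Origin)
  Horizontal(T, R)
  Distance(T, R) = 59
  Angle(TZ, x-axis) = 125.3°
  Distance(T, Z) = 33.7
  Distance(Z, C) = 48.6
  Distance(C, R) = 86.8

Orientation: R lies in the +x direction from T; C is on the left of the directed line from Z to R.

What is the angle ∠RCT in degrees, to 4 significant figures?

42.61°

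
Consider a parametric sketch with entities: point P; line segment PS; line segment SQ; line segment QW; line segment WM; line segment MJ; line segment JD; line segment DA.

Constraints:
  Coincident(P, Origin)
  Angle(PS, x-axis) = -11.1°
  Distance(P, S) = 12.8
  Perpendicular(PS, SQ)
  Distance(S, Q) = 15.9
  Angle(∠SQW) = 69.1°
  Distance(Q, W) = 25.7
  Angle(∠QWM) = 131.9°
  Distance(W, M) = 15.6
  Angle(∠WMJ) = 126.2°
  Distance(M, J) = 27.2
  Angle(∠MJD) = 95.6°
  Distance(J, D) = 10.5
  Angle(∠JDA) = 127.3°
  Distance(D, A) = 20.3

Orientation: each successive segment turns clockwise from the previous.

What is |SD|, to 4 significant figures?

26.48

P is at the origin; PS runs at -11.1° with length 12.8, so S = (12.56, -2.464). The perpendicularity gives SQ at right angles to PS, so SQ runs at -101.1°; with |SQ| = 15.9, Q = (9.499, -18.07). ∠SQW = 69.1° gives QW at 148.0° from the x-axis; with |QW| = 25.7, W = (-12.30, -4.448). ∠QWM = 131.9° gives WM at 99.90° from the x-axis; with |WM| = 15.6, M = (-14.98, 10.92). ∠WMJ = 126.2° gives MJ at 46.10° from the x-axis; with |MJ| = 27.2, J = (3.883, 30.52). ∠MJD = 95.6° gives JD at -38.30° from the x-axis; with |JD| = 10.5, D = (12.12, 24.01). Then |SD| = |D − S| = 26.48.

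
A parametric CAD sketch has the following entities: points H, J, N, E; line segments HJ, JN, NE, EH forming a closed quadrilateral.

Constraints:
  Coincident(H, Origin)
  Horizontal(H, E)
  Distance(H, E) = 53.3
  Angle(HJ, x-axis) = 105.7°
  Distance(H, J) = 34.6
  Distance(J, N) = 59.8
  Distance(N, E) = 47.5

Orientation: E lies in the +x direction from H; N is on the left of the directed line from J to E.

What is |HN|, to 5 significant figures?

67.937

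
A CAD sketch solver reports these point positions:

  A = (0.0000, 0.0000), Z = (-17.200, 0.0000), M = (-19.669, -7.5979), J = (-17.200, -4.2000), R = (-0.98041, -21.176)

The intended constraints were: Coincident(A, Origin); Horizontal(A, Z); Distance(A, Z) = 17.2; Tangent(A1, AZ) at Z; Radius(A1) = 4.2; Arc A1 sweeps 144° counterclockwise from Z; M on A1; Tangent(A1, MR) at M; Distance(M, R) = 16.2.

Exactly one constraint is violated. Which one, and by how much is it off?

Distance(M, R) = 16.2 — off by 6.90.

A = (0.00, 0.00) ✓; A.y = 0.00, Z.y = 0.00 ✓; |AZ| = 17.20 ✓; ∠(JZ, ZA) = 90.00° ✓; |JZ| = 4.200 ✓; bearing(J→M) − bearing(J→Z) = 144.0° ✓; |JM| = 4.200 ✓; ∠(JM, MR) = 90.00° ✓; |MR| = 23.10 ✗.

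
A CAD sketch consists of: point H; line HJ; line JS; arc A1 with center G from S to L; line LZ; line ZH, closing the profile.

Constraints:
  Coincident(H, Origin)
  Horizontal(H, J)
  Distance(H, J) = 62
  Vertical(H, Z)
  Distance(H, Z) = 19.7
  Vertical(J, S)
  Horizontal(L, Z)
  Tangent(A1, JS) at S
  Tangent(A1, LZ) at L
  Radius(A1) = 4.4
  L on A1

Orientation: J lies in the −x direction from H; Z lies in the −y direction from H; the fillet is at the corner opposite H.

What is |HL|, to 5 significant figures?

60.876

The virtual corner opposite H is at (-62.000, -19.700). A1 meets JS tangentially, so GS is at right angles to JS and the tangent condition forces GL to be normal to LZ, with radius 4.4, so the center G sits 4.4 in from both sides at G = (-57.600, -15.300). That places the tangent points at S = (-62.000, -15.300) on JS and L = (-57.600, -19.700) on LZ. Then |HL| = |L − H| = 60.876.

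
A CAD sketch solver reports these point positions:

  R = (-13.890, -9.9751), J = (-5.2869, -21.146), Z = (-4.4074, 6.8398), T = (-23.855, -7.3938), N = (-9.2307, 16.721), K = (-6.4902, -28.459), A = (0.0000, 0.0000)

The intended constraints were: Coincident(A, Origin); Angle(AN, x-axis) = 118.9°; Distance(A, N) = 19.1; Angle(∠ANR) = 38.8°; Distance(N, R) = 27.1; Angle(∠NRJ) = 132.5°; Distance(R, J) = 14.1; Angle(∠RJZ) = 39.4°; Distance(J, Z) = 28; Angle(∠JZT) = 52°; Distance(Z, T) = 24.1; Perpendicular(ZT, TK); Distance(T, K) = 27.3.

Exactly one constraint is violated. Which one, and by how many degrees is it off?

Perpendicular(ZT, TK) — off by 3.30°.

A = (0.00, 0.00) ✓; AN at 118.9° ✓; |AN| = 19.10 ✓; ∠ANR = 38.80° ✓; |NR| = 27.10 ✓; ∠NRJ = 132.5° ✓; |RJ| = 14.10 ✓; ∠RJZ = 39.40° ✓; |JZ| = 28.00 ✓; ∠JZT = 52.00° ✓; |ZT| = 24.10 ✓; ∠(ZT, TK) = 93.30° ✗; |TK| = 27.30 ✓.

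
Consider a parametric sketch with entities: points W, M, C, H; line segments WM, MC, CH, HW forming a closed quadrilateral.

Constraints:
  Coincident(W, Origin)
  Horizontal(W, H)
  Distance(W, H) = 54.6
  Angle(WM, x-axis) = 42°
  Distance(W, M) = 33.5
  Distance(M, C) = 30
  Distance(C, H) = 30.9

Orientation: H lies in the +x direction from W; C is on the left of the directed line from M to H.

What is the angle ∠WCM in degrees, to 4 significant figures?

13.52°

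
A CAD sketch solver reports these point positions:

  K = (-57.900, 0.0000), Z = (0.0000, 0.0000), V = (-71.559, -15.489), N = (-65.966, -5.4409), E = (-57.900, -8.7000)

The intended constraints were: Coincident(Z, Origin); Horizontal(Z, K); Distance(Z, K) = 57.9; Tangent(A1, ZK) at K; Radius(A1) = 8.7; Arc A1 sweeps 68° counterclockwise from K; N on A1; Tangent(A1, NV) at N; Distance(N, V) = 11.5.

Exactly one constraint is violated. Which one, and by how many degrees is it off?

Tangent(A1, NV) at N — off by 7.10°.

Z = (0.00, 0.00) ✓; Z.y = 0.00, K.y = 0.00 ✓; |ZK| = 57.90 ✓; ∠(EK, KZ) = 90.00° ✓; |EK| = 8.700 ✓; bearing(E→N) − bearing(E→K) = 68.00° ✓; |EN| = 8.700 ✓; ∠(EN, NV) = 97.10° ✗; |NV| = 11.50 ✓.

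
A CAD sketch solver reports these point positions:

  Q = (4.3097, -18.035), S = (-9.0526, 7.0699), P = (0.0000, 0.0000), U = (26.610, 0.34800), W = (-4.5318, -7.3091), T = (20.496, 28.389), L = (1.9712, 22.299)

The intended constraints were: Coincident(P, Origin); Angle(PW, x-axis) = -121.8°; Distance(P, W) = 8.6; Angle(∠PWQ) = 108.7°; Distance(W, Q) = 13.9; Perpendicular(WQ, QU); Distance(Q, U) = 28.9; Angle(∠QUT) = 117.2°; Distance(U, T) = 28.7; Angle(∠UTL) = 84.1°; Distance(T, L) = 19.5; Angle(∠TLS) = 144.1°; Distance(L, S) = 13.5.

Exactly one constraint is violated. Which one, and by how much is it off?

Distance(L, S) = 13.5 — off by 5.30.

P = (0.00, 0.00) ✓; PW at -121.8° ✓; |PW| = 8.600 ✓; ∠PWQ = 108.7° ✓; |WQ| = 13.90 ✓; ∠(WQ, QU) = 90.00° ✓; |QU| = 28.90 ✓; ∠QUT = 117.2° ✓; |UT| = 28.70 ✓; ∠UTL = 84.10° ✓; |TL| = 19.50 ✓; ∠TLS = 144.1° ✓; |LS| = 18.80 ✗.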